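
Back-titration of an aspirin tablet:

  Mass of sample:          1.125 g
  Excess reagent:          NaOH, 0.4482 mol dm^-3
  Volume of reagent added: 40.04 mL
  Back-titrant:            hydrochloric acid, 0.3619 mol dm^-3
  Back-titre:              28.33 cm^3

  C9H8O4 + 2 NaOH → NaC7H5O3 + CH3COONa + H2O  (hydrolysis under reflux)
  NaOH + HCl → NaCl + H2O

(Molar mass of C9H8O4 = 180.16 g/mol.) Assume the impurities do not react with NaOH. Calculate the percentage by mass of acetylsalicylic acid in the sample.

n(NaOH) added = 0.04004 × 0.4482 = 0.01795 mol
n(HCl) used in back-titration = 0.02833 × 0.3619 = 0.01025 mol
n(NaOH) left over = 0.01025 mol (1:1 ratio)
n(NaOH) consumed by analyte = 0.01795 − 0.01025 = 7.693 × 10^-3 mol
From the 1:2 ratio, n(C9H8O4) = 1/2 × 7.693 × 10^-3 = 3.847 × 10^-3 mol
mass of C9H8O4 = 3.847 × 10^-3 × 180.16 = 0.6930 g
% C9H8O4 = 0.6930 / 1.125 × 100 = 61.60 %

61.60 %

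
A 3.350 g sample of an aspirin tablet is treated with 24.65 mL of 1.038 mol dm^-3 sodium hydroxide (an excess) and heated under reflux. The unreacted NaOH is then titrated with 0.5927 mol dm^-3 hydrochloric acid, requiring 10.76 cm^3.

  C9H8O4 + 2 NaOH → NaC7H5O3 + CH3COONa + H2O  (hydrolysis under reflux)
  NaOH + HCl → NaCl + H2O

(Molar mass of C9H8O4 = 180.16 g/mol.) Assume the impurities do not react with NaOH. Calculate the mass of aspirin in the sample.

n(NaOH) added = 0.02465 × 1.038 = 0.02559 mol
n(HCl) used in back-titration = 0.01076 × 0.5927 = 6.377 × 10^-3 mol
n(NaOH) left over = 6.377 × 10^-3 mol (1:1 ratio)
n(NaOH) consumed by analyte = 0.02559 − 6.377 × 10^-3 = 0.01921 mol
From the 1:2 ratio, n(C9H8O4) = 1/2 × 0.01921 = 9.605 × 10^-3 mol
mass of C9H8O4 = 9.605 × 10^-3 × 180.16 = 1.730 g

1.730 g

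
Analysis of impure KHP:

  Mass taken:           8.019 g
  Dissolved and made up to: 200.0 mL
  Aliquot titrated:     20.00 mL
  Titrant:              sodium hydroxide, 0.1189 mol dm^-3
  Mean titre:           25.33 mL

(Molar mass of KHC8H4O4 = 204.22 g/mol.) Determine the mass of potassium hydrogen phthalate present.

6.151 g

KHC8H4O4 + NaOH → KNaC8H4O4 + H2O
n(NaOH) per titration = 0.02533 × 0.1189 = 3.012 × 10^-3 mol
n(KHC8H4O4) in each aliquot = 3.012 × 10^-3 mol (1:1 ratio)
n(KHC8H4O4) in the whole flask = 3.012 × 10^-3 × 200.0/20.00 = 0.03012 mol
mass of KHC8H4O4 = 0.03012 × 204.22 = 6.151 g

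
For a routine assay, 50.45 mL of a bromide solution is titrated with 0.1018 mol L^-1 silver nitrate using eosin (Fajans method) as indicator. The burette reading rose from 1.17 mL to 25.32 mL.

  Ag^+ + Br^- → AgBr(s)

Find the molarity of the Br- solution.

0.04873 mol/L

n(AgNO3) = 0.02415 L × 0.1018 mol/L = 2.458 × 10^-3 mol
n(Br-) = 2.458 × 10^-3 mol (1:1 mole ratio)
[Br-] = 2.458 × 10^-3 mol / 0.05045 L = 0.04873 mol/L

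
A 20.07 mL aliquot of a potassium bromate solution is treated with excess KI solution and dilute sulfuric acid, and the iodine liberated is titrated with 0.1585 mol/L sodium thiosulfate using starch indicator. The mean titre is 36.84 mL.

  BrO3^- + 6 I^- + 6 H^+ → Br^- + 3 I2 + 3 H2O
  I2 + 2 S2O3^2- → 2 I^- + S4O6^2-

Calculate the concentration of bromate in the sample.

n(S2O3^2-) = 0.03684 × 0.1585 = 5.839 × 10^-3 mol
n(I2) = n(S2O3^2-)/2 = 2.920 × 10^-3 mol
From the 1:3 ratio, n(BrO3^-) in the aliquot = 1/3 × 2.920 × 10^-3 = 9.732 × 10^-4 mol
[BrO3^-] = 9.732 × 10^-4 / 0.02007 = 0.04849 mol/L

0.04849 mol/L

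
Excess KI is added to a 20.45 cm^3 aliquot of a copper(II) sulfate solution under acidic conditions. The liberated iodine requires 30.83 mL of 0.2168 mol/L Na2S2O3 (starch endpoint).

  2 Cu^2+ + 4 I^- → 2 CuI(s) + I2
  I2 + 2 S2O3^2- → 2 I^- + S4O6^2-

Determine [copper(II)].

n(S2O3^2-) = 0.03083 × 0.2168 = 6.684 × 10^-3 mol
n(I2) = n(S2O3^2-)/2 = 3.342 × 10^-3 mol
From the 2:1 ratio, n(Cu2+) in the aliquot = 2/1 × 3.342 × 10^-3 = 6.684 × 10^-3 mol
[Cu2+] = 6.684 × 10^-3 / 0.02045 = 0.3268 mol/L

0.3268 mol/L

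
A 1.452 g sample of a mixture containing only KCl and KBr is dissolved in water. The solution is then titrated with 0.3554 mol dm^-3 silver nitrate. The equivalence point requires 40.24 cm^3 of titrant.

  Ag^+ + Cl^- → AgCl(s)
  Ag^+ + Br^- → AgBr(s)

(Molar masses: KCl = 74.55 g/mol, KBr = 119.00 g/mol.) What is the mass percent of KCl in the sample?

n(AgNO3) = 0.04024 × 0.3554 = 0.01430 mol
Let x = n(KCl), y = n(KBr).
Titrant: 1x + 1y = 0.01430;  mass: 74.55x + 119.00y = 1.452
Solving, x = 5.621 × 10^-3 mol, y = 8.680 × 10^-3 mol
mass of KCl = 5.621 × 10^-3 × 74.55 = 0.4190 g
% KCl = 0.4190 / 1.452 × 100 = 28.86 %

28.86 %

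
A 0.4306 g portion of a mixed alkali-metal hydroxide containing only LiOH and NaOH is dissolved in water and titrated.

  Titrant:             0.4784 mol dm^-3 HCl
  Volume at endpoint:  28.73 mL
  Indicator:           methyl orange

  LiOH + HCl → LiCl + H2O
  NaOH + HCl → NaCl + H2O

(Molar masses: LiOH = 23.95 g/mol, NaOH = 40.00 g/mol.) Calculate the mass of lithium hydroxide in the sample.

n(HCl) = 0.02873 × 0.4784 = 0.01374 mol
Let x = n(LiOH), y = n(NaOH).
Titrant: 1x + 1y = 0.01374;  mass: 23.95x + 40.00y = 0.4306
Solving, x = 7.425 × 10^-3 mol, y = 6.319 × 10^-3 mol
mass of LiOH = 7.425 × 10^-3 × 23.95 = 0.1778 g

0.1778 g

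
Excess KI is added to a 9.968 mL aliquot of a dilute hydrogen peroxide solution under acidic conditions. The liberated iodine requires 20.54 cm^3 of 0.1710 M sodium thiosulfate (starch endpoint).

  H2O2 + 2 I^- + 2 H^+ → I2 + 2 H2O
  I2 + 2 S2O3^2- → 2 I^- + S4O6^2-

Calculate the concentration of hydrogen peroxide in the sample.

0.1762 M

n(S2O3^2-) = 0.02054 × 0.1710 = 3.512 × 10^-3 mol
n(I2) = n(S2O3^2-)/2 = 1.756 × 10^-3 mol
n(H2O2) in the aliquot = 1.756 × 10^-3 mol (1:1 ratio)
[H2O2] = 1.756 × 10^-3 / 0.009968 = 0.1762 mol/L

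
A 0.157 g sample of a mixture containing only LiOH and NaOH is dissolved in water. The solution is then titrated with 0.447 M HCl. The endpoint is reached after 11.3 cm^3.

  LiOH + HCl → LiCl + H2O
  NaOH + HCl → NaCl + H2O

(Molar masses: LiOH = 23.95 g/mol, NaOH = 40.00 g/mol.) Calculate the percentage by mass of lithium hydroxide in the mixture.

n(HCl) = 0.0113 × 0.447 = 5.05 × 10^-3 mol
Let x = n(LiOH), y = n(NaOH).
Titrant: 1x + 1y = 5.05 × 10^-3;  mass: 23.95x + 40.00y = 0.157
Solving, x = 2.81 × 10^-3 mol, y = 2.24 × 10^-3 mol
mass of LiOH = 2.81 × 10^-3 × 23.95 = 0.0672 g
% LiOH = 0.0672 / 0.157 × 100 = 42.8 %

42.8 %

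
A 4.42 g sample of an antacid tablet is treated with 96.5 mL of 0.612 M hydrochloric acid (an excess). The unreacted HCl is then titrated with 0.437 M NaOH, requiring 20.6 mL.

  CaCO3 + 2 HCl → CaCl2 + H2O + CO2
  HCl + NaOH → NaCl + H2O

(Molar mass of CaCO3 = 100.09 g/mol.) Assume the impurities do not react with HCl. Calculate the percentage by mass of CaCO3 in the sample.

n(HCl) added = 0.0965 × 0.612 = 0.0591 mol
n(NaOH) used in back-titration = 0.0206 × 0.437 = 9.00 × 10^-3 mol
n(HCl) left over = 9.00 × 10^-3 mol (1:1 ratio)
n(HCl) consumed by analyte = 0.0591 − 9.00 × 10^-3 = 0.0501 mol
From the 1:2 ratio, n(CaCO3) = 1/2 × 0.0501 = 0.0250 mol
mass of CaCO3 = 0.0250 × 100.09 = 2.51 g
% CaCO3 = 2.51 / 4.42 × 100 = 56.7 %

56.7 %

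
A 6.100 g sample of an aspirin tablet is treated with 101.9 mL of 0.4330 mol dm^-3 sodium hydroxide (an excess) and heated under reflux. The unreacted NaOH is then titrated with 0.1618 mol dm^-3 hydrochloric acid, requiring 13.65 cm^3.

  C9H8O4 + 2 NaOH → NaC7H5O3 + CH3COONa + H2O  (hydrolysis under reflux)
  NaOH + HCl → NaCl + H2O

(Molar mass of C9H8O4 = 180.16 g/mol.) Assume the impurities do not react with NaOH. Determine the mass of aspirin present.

3.776 g

n(NaOH) added = 0.1019 × 0.4330 = 0.04412 mol
n(HCl) used in back-titration = 0.01365 × 0.1618 = 2.209 × 10^-3 mol
n(NaOH) left over = 2.209 × 10^-3 mol (1:1 ratio)
n(NaOH) consumed by analyte = 0.04412 − 2.209 × 10^-3 = 0.04191 mol
From the 1:2 ratio, n(C9H8O4) = 1/2 × 0.04191 = 0.02096 mol
mass of C9H8O4 = 0.02096 × 180.16 = 3.776 g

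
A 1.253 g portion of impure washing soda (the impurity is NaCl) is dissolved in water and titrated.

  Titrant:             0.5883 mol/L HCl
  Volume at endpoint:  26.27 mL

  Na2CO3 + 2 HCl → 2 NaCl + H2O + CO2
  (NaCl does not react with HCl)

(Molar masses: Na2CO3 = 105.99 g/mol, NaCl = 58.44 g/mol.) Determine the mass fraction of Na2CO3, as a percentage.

n(HCl) = 0.02627 × 0.5883 = 0.01545 mol
Let x = n(Na2CO3), y = n(NaCl).
Titrant: 2x = 0.01545;  mass: 105.99x + 58.44y = 1.253
Solving, x = 7.727 × 10^-3 mol, y = 7.426 × 10^-3 mol
mass of Na2CO3 = 7.727 × 10^-3 × 105.99 = 0.8190 g
% Na2CO3 = 0.8190 / 1.253 × 100 = 65.36 %

65.36 %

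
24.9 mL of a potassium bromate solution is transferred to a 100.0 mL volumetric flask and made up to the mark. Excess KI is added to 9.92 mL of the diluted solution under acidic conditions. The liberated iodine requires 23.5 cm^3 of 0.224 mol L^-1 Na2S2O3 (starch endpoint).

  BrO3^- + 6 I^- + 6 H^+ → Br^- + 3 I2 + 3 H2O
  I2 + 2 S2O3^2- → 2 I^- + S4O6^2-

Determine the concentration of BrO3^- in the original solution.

n(S2O3^2-) = 0.0235 × 0.224 = 5.26 × 10^-3 mol
n(I2) = n(S2O3^2-)/2 = 2.63 × 10^-3 mol
From the 1:3 ratio, n(BrO3^-) in the aliquot = 1/3 × 2.63 × 10^-3 = 8.77 × 10^-4 mol
[BrO3^-]_dilute = 8.77 × 10^-4 / 0.00992 = 0.0884 mol/L
[BrO3^-]_original = 0.0884 × 100.0/24.9 = 0.355 mol/L

0.355 mol/L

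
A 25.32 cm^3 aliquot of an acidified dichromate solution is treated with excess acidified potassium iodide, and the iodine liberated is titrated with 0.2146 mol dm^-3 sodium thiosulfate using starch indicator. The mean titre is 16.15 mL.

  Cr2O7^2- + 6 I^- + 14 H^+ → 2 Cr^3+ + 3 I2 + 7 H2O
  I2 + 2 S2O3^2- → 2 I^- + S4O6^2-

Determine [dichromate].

0.02281 mol/L

n(S2O3^2-) = 0.01615 × 0.2146 = 3.466 × 10^-3 mol
n(I2) = n(S2O3^2-)/2 = 1.733 × 10^-3 mol
From the 1:3 ratio, n(Cr2O7^2-) in the aliquot = 1/3 × 1.733 × 10^-3 = 5.776 × 10^-4 mol
[Cr2O7^2-] = 5.776 × 10^-4 / 0.02532 = 0.02281 mol/L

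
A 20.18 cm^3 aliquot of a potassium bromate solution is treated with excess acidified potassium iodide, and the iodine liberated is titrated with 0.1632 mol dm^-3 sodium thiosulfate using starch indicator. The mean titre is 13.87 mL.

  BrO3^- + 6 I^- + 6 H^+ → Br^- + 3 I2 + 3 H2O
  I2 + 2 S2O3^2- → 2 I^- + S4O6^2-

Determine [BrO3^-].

n(S2O3^2-) = 0.01387 × 0.1632 = 2.264 × 10^-3 mol
n(I2) = n(S2O3^2-)/2 = 1.132 × 10^-3 mol
From the 1:3 ratio, n(BrO3^-) in the aliquot = 1/3 × 1.132 × 10^-3 = 3.773 × 10^-4 mol
[BrO3^-] = 3.773 × 10^-4 / 0.02018 = 0.01869 mol/L

0.01869 mol/L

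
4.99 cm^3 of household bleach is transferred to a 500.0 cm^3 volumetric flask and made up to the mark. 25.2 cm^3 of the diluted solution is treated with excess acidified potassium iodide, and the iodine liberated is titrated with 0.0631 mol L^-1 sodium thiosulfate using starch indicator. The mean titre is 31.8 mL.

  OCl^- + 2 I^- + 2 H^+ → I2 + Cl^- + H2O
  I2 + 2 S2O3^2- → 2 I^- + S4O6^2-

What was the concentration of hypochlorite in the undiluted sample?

3.99 mol/L

n(S2O3^2-) = 0.0318 × 0.0631 = 2.01 × 10^-3 mol
n(I2) = n(S2O3^2-)/2 = 1.00 × 10^-3 mol
n(OCl^-) in the aliquot = 1.00 × 10^-3 mol (1:1 ratio)
[OCl^-]_dilute = 1.00 × 10^-3 / 0.0252 = 0.0398 mol/L
[OCl^-]_original = 0.0398 × 500.0/4.99 = 3.99 mol/L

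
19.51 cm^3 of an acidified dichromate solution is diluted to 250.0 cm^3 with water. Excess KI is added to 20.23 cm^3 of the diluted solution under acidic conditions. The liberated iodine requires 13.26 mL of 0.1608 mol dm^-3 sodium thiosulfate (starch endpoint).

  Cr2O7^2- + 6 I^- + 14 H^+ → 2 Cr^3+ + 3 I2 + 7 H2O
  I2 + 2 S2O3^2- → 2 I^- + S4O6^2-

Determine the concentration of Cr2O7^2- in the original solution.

n(S2O3^2-) = 0.01326 × 0.1608 = 2.132 × 10^-3 mol
n(I2) = n(S2O3^2-)/2 = 1.066 × 10^-3 mol
From the 1:3 ratio, n(Cr2O7^2-) in the aliquot = 1/3 × 1.066 × 10^-3 = 3.554 × 10^-4 mol
[Cr2O7^2-]_dilute = 3.554 × 10^-4 / 0.02023 = 0.01757 mol/L
[Cr2O7^2-]_original = 0.01757 × 250.0/19.51 = 0.2251 mol/L

0.2251 mol/L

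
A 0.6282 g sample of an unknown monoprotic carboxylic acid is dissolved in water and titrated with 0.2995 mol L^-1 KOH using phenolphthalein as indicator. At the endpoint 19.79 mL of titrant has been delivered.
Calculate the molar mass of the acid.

106.0 g/mol

n(KOH) = 0.01979 L × 0.2995 mol/L = 5.927 × 10^-3 mol
n(HA) = 5.927 × 10^-3 mol (1:1 ratio)
M = m / n = 0.6282 g / 5.927 × 10^-3 mol = 106.0 g/mol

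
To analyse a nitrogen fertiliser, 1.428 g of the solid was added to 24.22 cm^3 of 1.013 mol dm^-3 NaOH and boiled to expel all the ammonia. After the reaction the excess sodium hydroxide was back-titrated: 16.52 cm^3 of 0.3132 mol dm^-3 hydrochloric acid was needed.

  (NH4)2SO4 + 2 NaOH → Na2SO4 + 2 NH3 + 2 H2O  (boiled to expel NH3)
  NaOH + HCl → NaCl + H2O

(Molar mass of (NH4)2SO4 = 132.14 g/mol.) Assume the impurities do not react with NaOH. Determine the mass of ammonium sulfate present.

n(NaOH) added = 0.02422 × 1.013 = 0.02453 mol
n(HCl) used in back-titration = 0.01652 × 0.3132 = 5.174 × 10^-3 mol
n(NaOH) left over = 5.174 × 10^-3 mol (1:1 ratio)
n(NaOH) consumed by analyte = 0.02453 − 5.174 × 10^-3 = 0.01936 mol
From the 1:2 ratio, n((NH4)2SO4) = 1/2 × 0.01936 = 9.680 × 10^-3 mol
mass of (NH4)2SO4 = 9.680 × 10^-3 × 132.14 = 1.279 g

1.279 g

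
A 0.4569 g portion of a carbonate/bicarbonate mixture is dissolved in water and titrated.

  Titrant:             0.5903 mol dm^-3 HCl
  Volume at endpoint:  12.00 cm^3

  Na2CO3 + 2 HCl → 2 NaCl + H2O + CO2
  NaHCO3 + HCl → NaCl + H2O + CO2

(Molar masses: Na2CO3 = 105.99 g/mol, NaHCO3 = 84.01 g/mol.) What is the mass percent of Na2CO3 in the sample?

51.68 %

n(HCl) = 0.01200 × 0.5903 = 7.084 × 10^-3 mol
Let x = n(Na2CO3), y = n(NaHCO3).
Titrant: 2x + 1y = 7.084 × 10^-3;  mass: 105.99x + 84.01y = 0.4569
Solving, x = 2.228 × 10^-3 mol, y = 2.628 × 10^-3 mol
mass of Na2CO3 = 2.228 × 10^-3 × 105.99 = 0.2361 g
% Na2CO3 = 0.2361 / 0.4569 × 100 = 51.68 %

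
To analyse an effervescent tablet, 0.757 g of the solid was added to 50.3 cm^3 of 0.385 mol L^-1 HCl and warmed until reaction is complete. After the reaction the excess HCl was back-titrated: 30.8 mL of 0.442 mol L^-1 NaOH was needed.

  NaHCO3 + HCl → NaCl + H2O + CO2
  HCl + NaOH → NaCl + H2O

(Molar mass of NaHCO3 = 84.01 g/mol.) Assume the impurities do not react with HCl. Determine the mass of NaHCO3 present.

n(HCl) added = 0.0503 × 0.385 = 0.0194 mol
n(NaOH) used in back-titration = 0.0308 × 0.442 = 0.0136 mol
n(HCl) left over = 0.0136 mol (1:1 ratio)
n(HCl) consumed by analyte = 0.0194 − 0.0136 = 5.75 × 10^-3 mol
n(NaHCO3) = 5.75 × 10^-3 mol (1:1 ratio)
mass of NaHCO3 = 5.75 × 10^-3 × 84.01 = 0.483 g

0.483 g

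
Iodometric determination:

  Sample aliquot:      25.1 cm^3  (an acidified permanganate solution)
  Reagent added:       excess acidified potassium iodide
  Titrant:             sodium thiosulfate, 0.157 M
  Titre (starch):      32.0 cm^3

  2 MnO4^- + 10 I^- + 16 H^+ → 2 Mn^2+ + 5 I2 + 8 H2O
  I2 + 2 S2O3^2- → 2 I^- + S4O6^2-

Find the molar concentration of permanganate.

0.0400 M

n(S2O3^2-) = 0.0320 × 0.157 = 5.02 × 10^-3 mol
n(I2) = n(S2O3^2-)/2 = 2.51 × 10^-3 mol
From the 2:5 ratio, n(MnO4^-) in the aliquot = 2/5 × 2.51 × 10^-3 = 1.00 × 10^-3 mol
[MnO4^-] = 1.00 × 10^-3 / 0.0251 = 0.0400 mol/L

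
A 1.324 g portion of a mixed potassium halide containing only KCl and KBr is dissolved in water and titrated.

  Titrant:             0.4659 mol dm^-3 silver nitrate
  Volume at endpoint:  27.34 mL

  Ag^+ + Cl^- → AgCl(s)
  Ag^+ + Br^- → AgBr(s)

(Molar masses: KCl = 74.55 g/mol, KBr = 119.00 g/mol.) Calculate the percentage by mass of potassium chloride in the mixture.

n(AgNO3) = 0.02734 × 0.4659 = 0.01274 mol
Let x = n(KCl), y = n(KBr).
Titrant: 1x + 1y = 0.01274;  mass: 74.55x + 119.00y = 1.324
Solving, x = 4.315 × 10^-3 mol, y = 8.423 × 10^-3 mol
mass of KCl = 4.315 × 10^-3 × 74.55 = 0.3217 g
% KCl = 0.3217 / 1.324 × 100 = 24.29 %

24.29 %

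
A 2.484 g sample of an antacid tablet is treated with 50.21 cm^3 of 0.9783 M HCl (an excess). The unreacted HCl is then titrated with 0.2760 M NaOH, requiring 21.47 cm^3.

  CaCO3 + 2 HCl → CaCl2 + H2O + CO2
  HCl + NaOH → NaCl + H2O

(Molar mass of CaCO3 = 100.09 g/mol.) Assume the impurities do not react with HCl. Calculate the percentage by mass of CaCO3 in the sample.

n(HCl) added = 0.05021 × 0.9783 = 0.04912 mol
n(NaOH) used in back-titration = 0.02147 × 0.2760 = 5.926 × 10^-3 mol
n(HCl) left over = 5.926 × 10^-3 mol (1:1 ratio)
n(HCl) consumed by analyte = 0.04912 − 5.926 × 10^-3 = 0.04319 mol
From the 1:2 ratio, n(CaCO3) = 1/2 × 0.04319 = 0.02160 mol
mass of CaCO3 = 0.02160 × 100.09 = 2.162 g
% CaCO3 = 2.162 / 2.484 × 100 = 87.02 %

87.02 %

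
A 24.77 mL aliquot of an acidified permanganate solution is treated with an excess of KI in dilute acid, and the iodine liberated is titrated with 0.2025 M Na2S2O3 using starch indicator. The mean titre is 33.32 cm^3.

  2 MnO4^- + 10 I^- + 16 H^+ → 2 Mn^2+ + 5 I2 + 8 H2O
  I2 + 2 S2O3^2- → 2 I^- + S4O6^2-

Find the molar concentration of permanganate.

0.05448 M

n(S2O3^2-) = 0.03332 × 0.2025 = 6.747 × 10^-3 mol
n(I2) = n(S2O3^2-)/2 = 3.374 × 10^-3 mol
From the 2:5 ratio, n(MnO4^-) in the aliquot = 2/5 × 3.374 × 10^-3 = 1.349 × 10^-3 mol
[MnO4^-] = 1.349 × 10^-3 / 0.02477 = 0.05448 mol/L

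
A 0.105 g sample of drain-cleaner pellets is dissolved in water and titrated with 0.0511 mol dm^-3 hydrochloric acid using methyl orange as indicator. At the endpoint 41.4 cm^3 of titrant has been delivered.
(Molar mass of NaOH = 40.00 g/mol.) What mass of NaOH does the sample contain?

NaOH + HCl → NaCl + H2O
n(HCl) = 0.0414 L × 0.0511 mol/L = 2.12 × 10^-3 mol
n(NaOH) = 2.12 × 10^-3 mol (1:1 ratio)
mass of NaOH = 2.12 × 10^-3 × 40.00 g/mol = 0.0846 g

0.0846 g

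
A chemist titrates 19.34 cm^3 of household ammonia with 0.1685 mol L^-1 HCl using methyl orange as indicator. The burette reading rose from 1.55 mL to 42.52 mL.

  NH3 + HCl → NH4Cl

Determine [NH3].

0.3570 mol/L

n(HCl) = 0.04097 L × 0.1685 mol/L = 6.903 × 10^-3 mol
n(NH3) = 6.903 × 10^-3 mol (1:1 mole ratio)
[NH3] = 6.903 × 10^-3 mol / 0.01934 L = 0.3570 mol/L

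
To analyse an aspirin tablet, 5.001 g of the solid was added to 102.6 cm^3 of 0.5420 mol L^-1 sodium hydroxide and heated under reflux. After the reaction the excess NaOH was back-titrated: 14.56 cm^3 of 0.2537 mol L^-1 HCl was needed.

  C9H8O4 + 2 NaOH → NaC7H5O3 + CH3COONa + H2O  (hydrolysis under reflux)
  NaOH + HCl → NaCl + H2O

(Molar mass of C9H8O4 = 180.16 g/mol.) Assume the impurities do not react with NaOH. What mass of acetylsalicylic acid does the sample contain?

n(NaOH) added = 0.1026 × 0.5420 = 0.05561 mol
n(HCl) used in back-titration = 0.01456 × 0.2537 = 3.694 × 10^-3 mol
n(NaOH) left over = 3.694 × 10^-3 mol (1:1 ratio)
n(NaOH) consumed by analyte = 0.05561 − 3.694 × 10^-3 = 0.05192 mol
From the 1:2 ratio, n(C9H8O4) = 1/2 × 0.05192 = 0.02596 mol
mass of C9H8O4 = 0.02596 × 180.16 = 4.677 g

4.677 g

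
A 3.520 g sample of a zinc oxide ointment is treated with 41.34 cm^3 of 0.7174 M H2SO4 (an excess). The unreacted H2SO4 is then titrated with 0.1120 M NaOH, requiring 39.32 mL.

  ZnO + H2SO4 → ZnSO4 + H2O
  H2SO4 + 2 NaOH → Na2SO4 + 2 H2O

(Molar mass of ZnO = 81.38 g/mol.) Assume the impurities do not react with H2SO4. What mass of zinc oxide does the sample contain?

2.234 g

n(H2SO4) added = 0.04134 × 0.7174 = 0.02966 mol
n(NaOH) used in back-titration = 0.03932 × 0.1120 = 4.404 × 10^-3 mol
From the 1:2 ratio, n(H2SO4) left over = 1/2 × 4.404 × 10^-3 = 2.202 × 10^-3 mol
n(H2SO4) consumed by analyte = 0.02966 − 2.202 × 10^-3 = 0.02746 mol
n(ZnO) = 0.02746 mol (1:1 ratio)
mass of ZnO = 0.02746 × 81.38 = 2.234 g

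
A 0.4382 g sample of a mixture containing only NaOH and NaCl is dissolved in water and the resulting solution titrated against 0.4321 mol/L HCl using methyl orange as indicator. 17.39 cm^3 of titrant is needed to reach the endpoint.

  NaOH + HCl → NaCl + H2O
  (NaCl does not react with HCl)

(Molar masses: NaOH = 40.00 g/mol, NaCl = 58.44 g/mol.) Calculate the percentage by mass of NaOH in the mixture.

n(HCl) = 0.01739 × 0.4321 = 7.514 × 10^-3 mol
Let x = n(NaOH), y = n(NaCl).
Titrant: 1x = 7.514 × 10^-3;  mass: 40.00x + 58.44y = 0.4382
Solving, x = 7.514 × 10^-3 mol, y = 2.355 × 10^-3 mol
mass of NaOH = 7.514 × 10^-3 × 40.00 = 0.3006 g
% NaOH = 0.3006 / 0.4382 × 100 = 68.59 %

68.59 %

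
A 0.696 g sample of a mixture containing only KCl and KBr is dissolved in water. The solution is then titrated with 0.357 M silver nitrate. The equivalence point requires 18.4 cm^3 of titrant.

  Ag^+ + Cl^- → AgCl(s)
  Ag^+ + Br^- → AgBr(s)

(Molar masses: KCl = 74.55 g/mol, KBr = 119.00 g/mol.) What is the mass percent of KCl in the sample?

20.6 %

n(AgNO3) = 0.0184 × 0.357 = 6.57 × 10^-3 mol
Let x = n(KCl), y = n(KBr).
Titrant: 1x + 1y = 6.57 × 10^-3;  mass: 74.55x + 119.00y = 0.696
Solving, x = 1.93 × 10^-3 mol, y = 4.64 × 10^-3 mol
mass of KCl = 1.93 × 10^-3 × 74.55 = 0.144 g
% KCl = 0.144 / 0.696 × 100 = 20.6 %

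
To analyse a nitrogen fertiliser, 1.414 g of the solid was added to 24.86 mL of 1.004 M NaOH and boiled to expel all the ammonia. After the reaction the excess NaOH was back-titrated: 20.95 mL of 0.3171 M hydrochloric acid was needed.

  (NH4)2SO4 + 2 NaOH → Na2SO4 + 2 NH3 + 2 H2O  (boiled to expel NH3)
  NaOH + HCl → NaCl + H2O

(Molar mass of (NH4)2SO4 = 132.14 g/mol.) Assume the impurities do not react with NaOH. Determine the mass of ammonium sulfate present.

n(NaOH) added = 0.02486 × 1.004 = 0.02496 mol
n(HCl) used in back-titration = 0.02095 × 0.3171 = 6.643 × 10^-3 mol
n(NaOH) left over = 6.643 × 10^-3 mol (1:1 ratio)
n(NaOH) consumed by analyte = 0.02496 − 6.643 × 10^-3 = 0.01832 mol
From the 1:2 ratio, n((NH4)2SO4) = 1/2 × 0.01832 = 9.158 × 10^-3 mol
mass of (NH4)2SO4 = 9.158 × 10^-3 × 132.14 = 1.210 g

1.210 g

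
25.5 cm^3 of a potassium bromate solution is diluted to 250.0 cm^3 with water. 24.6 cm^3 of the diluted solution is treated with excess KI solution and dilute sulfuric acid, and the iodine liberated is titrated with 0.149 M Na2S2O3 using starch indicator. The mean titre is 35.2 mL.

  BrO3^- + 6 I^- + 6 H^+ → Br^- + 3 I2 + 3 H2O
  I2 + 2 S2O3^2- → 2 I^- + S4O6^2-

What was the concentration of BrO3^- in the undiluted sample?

n(S2O3^2-) = 0.0352 × 0.149 = 5.24 × 10^-3 mol
n(I2) = n(S2O3^2-)/2 = 2.62 × 10^-3 mol
From the 1:3 ratio, n(BrO3^-) in the aliquot = 1/3 × 2.62 × 10^-3 = 8.74 × 10^-4 mol
[BrO3^-]_dilute = 8.74 × 10^-4 / 0.0246 = 0.0355 mol/L
[BrO3^-]_original = 0.0355 × 250.0/25.5 = 0.348 mol/L

0.348 M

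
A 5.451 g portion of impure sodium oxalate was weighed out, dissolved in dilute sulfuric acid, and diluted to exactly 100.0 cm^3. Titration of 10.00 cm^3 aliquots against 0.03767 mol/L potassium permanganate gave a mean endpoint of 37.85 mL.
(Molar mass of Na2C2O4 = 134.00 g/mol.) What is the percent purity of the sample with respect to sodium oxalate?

87.63 %

2 MnO4^- + 5 C2O4^2- + 16 H^+ → 2 Mn^2+ + 10 CO2 + 8 H2O
n(KMnO4) per titration = 0.03785 × 0.03767 = 1.426 × 10^-3 mol
From the 5:2 ratio, n(Na2C2O4) in each aliquot = 5/2 × 1.426 × 10^-3 = 3.565 × 10^-3 mol
n(Na2C2O4) in the whole flask = 3.565 × 10^-3 × 100.0/10.00 = 0.03565 mol
mass of Na2C2O4 = 0.03565 × 134.00 = 4.776 g
% Na2C2O4 = 4.776 / 5.451 × 100 = 87.63 %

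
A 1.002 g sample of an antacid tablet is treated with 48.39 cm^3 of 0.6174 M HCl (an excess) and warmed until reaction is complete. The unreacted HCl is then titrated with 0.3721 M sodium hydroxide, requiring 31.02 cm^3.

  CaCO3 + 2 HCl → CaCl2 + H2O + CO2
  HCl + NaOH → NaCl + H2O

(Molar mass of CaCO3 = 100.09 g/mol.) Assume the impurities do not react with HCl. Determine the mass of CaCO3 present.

n(HCl) added = 0.04839 × 0.6174 = 0.02988 mol
n(NaOH) used in back-titration = 0.03102 × 0.3721 = 0.01154 mol
n(HCl) left over = 0.01154 mol (1:1 ratio)
n(HCl) consumed by analyte = 0.02988 − 0.01154 = 0.01833 mol
From the 1:2 ratio, n(CaCO3) = 1/2 × 0.01833 = 9.167 × 10^-3 mol
mass of CaCO3 = 9.167 × 10^-3 × 100.09 = 0.9175 g

0.9175 g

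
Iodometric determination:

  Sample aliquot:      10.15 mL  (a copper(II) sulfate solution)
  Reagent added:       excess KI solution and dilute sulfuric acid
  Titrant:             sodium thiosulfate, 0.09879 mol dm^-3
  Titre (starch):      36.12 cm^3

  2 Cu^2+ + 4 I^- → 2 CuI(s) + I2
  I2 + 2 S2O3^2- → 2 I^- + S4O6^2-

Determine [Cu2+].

0.3516 mol/L

n(S2O3^2-) = 0.03612 × 0.09879 = 3.568 × 10^-3 mol
n(I2) = n(S2O3^2-)/2 = 1.784 × 10^-3 mol
From the 2:1 ratio, n(Cu2+) in the aliquot = 2/1 × 1.784 × 10^-3 = 3.568 × 10^-3 mol
[Cu2+] = 3.568 × 10^-3 / 0.01015 = 0.3516 mol/L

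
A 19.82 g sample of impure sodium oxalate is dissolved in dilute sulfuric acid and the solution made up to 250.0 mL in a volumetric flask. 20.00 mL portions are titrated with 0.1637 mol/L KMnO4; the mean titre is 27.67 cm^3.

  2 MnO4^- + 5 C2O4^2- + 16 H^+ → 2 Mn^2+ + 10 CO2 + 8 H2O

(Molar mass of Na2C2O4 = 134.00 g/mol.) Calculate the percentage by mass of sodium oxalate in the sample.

n(KMnO4) per titration = 0.02767 × 0.1637 = 4.530 × 10^-3 mol
From the 5:2 ratio, n(Na2C2O4) in each aliquot = 5/2 × 4.530 × 10^-3 = 0.01132 mol
n(Na2C2O4) in the whole flask = 0.01132 × 250.0/20.00 = 0.1415 mol
mass of Na2C2O4 = 0.1415 × 134.00 = 18.97 g
% Na2C2O4 = 18.97 / 19.82 × 100 = 95.70 %

95.70 %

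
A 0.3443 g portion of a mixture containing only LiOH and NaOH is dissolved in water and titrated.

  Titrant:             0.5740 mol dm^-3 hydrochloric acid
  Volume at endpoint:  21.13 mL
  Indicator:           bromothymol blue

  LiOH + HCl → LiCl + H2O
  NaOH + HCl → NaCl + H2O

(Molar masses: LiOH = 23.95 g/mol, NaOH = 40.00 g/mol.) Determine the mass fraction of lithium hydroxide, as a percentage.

n(HCl) = 0.02113 × 0.5740 = 0.01213 mol
Let x = n(LiOH), y = n(NaOH).
Titrant: 1x + 1y = 0.01213;  mass: 23.95x + 40.00y = 0.3443
Solving, x = 8.775 × 10^-3 mol, y = 3.353 × 10^-3 mol
mass of LiOH = 8.775 × 10^-3 × 23.95 = 0.2102 g
% LiOH = 0.2102 / 0.3443 × 100 = 61.04 %

61.04 %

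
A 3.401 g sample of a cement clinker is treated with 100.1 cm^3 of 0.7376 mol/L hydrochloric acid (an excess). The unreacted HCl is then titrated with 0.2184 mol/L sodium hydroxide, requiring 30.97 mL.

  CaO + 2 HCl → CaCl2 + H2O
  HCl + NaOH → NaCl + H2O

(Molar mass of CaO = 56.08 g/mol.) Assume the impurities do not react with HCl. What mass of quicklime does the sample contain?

n(HCl) added = 0.1001 × 0.7376 = 0.07383 mol
n(NaOH) used in back-titration = 0.03097 × 0.2184 = 6.764 × 10^-3 mol
n(HCl) left over = 6.764 × 10^-3 mol (1:1 ratio)
n(HCl) consumed by analyte = 0.07383 − 6.764 × 10^-3 = 0.06707 mol
From the 1:2 ratio, n(CaO) = 1/2 × 0.06707 = 0.03353 mol
mass of CaO = 0.03353 × 56.08 = 1.881 g

1.881 g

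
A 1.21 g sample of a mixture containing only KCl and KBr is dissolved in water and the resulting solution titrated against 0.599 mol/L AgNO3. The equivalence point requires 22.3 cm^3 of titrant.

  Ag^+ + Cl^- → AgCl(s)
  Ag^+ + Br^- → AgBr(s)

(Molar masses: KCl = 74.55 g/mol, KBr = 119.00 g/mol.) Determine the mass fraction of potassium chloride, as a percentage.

52.6 %

n(AgNO3) = 0.0223 × 0.599 = 0.0134 mol
Let x = n(KCl), y = n(KBr).
Titrant: 1x + 1y = 0.0134;  mass: 74.55x + 119.00y = 1.21
Solving, x = 8.54 × 10^-3 mol, y = 4.82 × 10^-3 mol
mass of KCl = 8.54 × 10^-3 × 74.55 = 0.637 g
% KCl = 0.637 / 1.21 × 100 = 52.6 %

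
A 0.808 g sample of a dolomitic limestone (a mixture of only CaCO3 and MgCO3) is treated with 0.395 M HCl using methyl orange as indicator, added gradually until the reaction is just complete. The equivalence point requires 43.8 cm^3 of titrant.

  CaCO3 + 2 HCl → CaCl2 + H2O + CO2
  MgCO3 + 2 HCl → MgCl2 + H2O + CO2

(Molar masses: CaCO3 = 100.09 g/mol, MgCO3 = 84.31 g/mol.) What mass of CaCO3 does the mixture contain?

0.499 g

n(HCl) = 0.0438 × 0.395 = 0.0173 mol
Let x = n(CaCO3), y = n(MgCO3).
Titrant: 2x + 2y = 0.0173;  mass: 100.09x + 84.31y = 0.808
Solving, x = 4.99 × 10^-3 mol, y = 3.66 × 10^-3 mol
mass of CaCO3 = 4.99 × 10^-3 × 100.09 = 0.499 g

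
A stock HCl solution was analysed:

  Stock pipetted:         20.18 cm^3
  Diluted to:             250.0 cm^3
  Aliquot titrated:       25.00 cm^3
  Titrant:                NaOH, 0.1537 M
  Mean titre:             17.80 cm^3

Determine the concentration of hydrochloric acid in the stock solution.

1.356 M

HCl + NaOH → NaCl + H2O
n(NaOH) = 0.01780 × 0.1537 = 2.736 × 10^-3 mol
n(HCl) in the aliquot = 2.736 × 10^-3 mol (1:1 ratio)
[HCl]_dilute = 2.736 × 10^-3 / 0.02500 = 0.1094 mol/L
Dilution factor = 250.0 / 20.18 = 12.39
[HCl]_stock = 0.1094 × 12.39 = 1.356 mol/L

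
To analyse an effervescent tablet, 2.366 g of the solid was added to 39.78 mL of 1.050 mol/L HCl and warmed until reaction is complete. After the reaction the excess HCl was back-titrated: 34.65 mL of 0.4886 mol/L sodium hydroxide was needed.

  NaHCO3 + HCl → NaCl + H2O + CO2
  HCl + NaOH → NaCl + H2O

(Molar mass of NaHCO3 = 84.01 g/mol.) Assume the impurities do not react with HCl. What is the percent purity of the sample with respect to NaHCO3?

n(HCl) added = 0.03978 × 1.050 = 0.04177 mol
n(NaOH) used in back-titration = 0.03465 × 0.4886 = 0.01693 mol
n(HCl) left over = 0.01693 mol (1:1 ratio)
n(HCl) consumed by analyte = 0.04177 − 0.01693 = 0.02484 mol
n(NaHCO3) = 0.02484 mol (1:1 ratio)
mass of NaHCO3 = 0.02484 × 84.01 = 2.087 g
% NaHCO3 = 2.087 / 2.366 × 100 = 88.20 %

88.20 %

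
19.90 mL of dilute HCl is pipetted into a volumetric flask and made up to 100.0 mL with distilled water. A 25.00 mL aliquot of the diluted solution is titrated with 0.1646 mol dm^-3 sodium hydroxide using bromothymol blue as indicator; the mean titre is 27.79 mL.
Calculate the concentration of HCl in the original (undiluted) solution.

HCl + NaOH → NaCl + H2O
n(NaOH) = 0.02779 × 0.1646 = 4.574 × 10^-3 mol
n(HCl) in the aliquot = 4.574 × 10^-3 mol (1:1 ratio)
[HCl]_dilute = 4.574 × 10^-3 / 0.02500 = 0.1830 mol/L
Dilution factor = 100.0 / 19.90 = 5.025
[HCl]_stock = 0.1830 × 5.025 = 0.9194 mol/L

0.9194 mol/L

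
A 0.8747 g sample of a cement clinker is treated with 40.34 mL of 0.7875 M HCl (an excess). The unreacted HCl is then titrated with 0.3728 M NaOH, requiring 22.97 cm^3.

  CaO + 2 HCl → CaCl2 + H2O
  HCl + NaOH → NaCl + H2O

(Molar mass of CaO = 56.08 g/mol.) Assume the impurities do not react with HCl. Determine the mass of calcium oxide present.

0.6507 g

n(HCl) added = 0.04034 × 0.7875 = 0.03177 mol
n(NaOH) used in back-titration = 0.02297 × 0.3728 = 8.563 × 10^-3 mol
n(HCl) left over = 8.563 × 10^-3 mol (1:1 ratio)
n(HCl) consumed by analyte = 0.03177 − 8.563 × 10^-3 = 0.02320 mol
From the 1:2 ratio, n(CaO) = 1/2 × 0.02320 = 0.01160 mol
mass of CaO = 0.01160 × 56.08 = 0.6507 g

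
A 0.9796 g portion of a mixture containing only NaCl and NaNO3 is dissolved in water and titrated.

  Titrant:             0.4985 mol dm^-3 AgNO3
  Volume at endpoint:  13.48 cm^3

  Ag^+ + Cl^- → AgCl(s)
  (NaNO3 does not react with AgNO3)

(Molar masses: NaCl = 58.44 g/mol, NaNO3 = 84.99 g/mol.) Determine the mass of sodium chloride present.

0.3927 g

n(AgNO3) = 0.01348 × 0.4985 = 6.720 × 10^-3 mol
Let x = n(NaCl), y = n(NaNO3).
Titrant: 1x = 6.720 × 10^-3;  mass: 58.44x + 84.99y = 0.9796
Solving, x = 6.720 × 10^-3 mol, y = 6.905 × 10^-3 mol
mass of NaCl = 6.720 × 10^-3 × 58.44 = 0.3927 g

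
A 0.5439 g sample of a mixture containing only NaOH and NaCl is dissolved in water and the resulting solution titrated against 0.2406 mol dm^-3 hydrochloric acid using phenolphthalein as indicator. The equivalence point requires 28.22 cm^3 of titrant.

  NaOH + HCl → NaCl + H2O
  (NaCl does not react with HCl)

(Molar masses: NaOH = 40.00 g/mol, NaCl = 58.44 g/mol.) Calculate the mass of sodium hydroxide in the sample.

0.2716 g

n(HCl) = 0.02822 × 0.2406 = 6.790 × 10^-3 mol
Let x = n(NaOH), y = n(NaCl).
Titrant: 1x = 6.790 × 10^-3;  mass: 40.00x + 58.44y = 0.5439
Solving, x = 6.790 × 10^-3 mol, y = 4.660 × 10^-3 mol
mass of NaOH = 6.790 × 10^-3 × 40.00 = 0.2716 g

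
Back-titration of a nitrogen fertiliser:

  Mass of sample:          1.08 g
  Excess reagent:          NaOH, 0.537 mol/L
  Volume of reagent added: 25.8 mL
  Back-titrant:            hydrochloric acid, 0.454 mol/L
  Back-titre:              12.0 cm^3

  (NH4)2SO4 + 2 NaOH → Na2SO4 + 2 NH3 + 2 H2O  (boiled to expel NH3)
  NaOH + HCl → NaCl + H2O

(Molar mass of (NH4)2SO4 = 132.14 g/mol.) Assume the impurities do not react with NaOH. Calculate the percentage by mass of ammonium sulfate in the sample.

n(NaOH) added = 0.0258 × 0.537 = 0.0139 mol
n(HCl) used in back-titration = 0.0120 × 0.454 = 5.45 × 10^-3 mol
n(NaOH) left over = 5.45 × 10^-3 mol (1:1 ratio)
n(NaOH) consumed by analyte = 0.0139 − 5.45 × 10^-3 = 8.41 × 10^-3 mol
From the 1:2 ratio, n((NH4)2SO4) = 1/2 × 8.41 × 10^-3 = 4.20 × 10^-3 mol
mass of (NH4)2SO4 = 4.20 × 10^-3 × 132.14 = 0.555 g
% (NH4)2SO4 = 0.555 / 1.08 × 100 = 51.4 %

51.4 %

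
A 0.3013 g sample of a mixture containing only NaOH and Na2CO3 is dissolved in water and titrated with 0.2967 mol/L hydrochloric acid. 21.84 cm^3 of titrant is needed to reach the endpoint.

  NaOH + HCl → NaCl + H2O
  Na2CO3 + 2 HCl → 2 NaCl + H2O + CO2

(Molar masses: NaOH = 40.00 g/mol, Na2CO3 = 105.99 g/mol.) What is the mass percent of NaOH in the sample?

43.01 %

n(HCl) = 0.02184 × 0.2967 = 6.480 × 10^-3 mol
Let x = n(NaOH), y = n(Na2CO3).
Titrant: 1x + 2y = 6.480 × 10^-3;  mass: 40.00x + 105.99y = 0.3013
Solving, x = 3.240 × 10^-3 mol, y = 1.620 × 10^-3 mol
mass of NaOH = 3.240 × 10^-3 × 40.00 = 0.1296 g
% NaOH = 0.1296 / 0.3013 × 100 = 43.01 %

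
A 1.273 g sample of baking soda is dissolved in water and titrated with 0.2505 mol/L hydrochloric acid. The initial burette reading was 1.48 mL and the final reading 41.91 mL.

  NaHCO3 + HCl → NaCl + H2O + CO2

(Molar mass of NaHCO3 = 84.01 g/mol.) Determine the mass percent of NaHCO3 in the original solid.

66.84 %

n(HCl) = 0.04043 L × 0.2505 mol/L = 0.01013 mol
n(NaHCO3) = 0.01013 mol (1:1 ratio)
mass of NaHCO3 = 0.01013 × 84.01 g/mol = 0.8508 g
% NaHCO3 = 0.8508 / 1.273 × 100 = 66.84 %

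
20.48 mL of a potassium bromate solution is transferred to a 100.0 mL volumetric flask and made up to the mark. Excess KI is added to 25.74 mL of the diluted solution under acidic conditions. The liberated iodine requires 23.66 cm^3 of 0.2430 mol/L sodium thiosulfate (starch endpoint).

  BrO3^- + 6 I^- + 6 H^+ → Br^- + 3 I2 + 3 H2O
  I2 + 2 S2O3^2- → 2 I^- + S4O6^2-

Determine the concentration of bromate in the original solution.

0.1818 mol/L

n(S2O3^2-) = 0.02366 × 0.2430 = 5.749 × 10^-3 mol
n(I2) = n(S2O3^2-)/2 = 2.875 × 10^-3 mol
From the 1:3 ratio, n(BrO3^-) in the aliquot = 1/3 × 2.875 × 10^-3 = 9.582 × 10^-4 mol
[BrO3^-]_dilute = 9.582 × 10^-4 / 0.02574 = 0.03723 mol/L
[BrO3^-]_original = 0.03723 × 100.0/20.48 = 0.1818 mol/L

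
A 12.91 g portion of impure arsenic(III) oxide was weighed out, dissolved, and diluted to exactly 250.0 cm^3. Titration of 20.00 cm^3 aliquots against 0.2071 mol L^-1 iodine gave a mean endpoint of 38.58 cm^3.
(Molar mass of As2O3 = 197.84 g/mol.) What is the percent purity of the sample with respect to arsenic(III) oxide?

76.53 %

As2O3 + 2 I2 + 2 H2O → As2O5 + 4 HI
n(I2) per titration = 0.03858 × 0.2071 = 7.990 × 10^-3 mol
From the 1:2 ratio, n(As2O3) in each aliquot = 1/2 × 7.990 × 10^-3 = 3.995 × 10^-3 mol
n(As2O3) in the whole flask = 3.995 × 10^-3 × 250.0/20.00 = 0.04994 mol
mass of As2O3 = 0.04994 × 197.84 = 9.880 g
% As2O3 = 9.880 / 12.91 × 100 = 76.53 %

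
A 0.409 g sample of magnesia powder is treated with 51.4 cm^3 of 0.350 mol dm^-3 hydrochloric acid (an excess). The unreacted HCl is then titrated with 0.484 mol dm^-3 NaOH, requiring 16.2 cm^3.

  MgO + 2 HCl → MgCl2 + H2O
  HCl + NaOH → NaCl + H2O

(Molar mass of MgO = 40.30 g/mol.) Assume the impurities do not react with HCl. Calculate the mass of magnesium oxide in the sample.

0.205 g

n(HCl) added = 0.0514 × 0.350 = 0.0180 mol
n(NaOH) used in back-titration = 0.0162 × 0.484 = 7.84 × 10^-3 mol
n(HCl) left over = 7.84 × 10^-3 mol (1:1 ratio)
n(HCl) consumed by analyte = 0.0180 − 7.84 × 10^-3 = 0.0101 mol
From the 1:2 ratio, n(MgO) = 1/2 × 0.0101 = 5.07 × 10^-3 mol
mass of MgO = 5.07 × 10^-3 × 40.30 = 0.205 g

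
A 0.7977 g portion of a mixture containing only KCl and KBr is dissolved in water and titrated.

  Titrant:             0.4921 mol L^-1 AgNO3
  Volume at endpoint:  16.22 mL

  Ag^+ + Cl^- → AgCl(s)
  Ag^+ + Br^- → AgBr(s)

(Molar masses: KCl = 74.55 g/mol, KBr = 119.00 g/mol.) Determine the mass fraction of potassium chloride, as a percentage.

n(AgNO3) = 0.01622 × 0.4921 = 7.982 × 10^-3 mol
Let x = n(KCl), y = n(KBr).
Titrant: 1x + 1y = 7.982 × 10^-3;  mass: 74.55x + 119.00y = 0.7977
Solving, x = 3.423 × 10^-3 mol, y = 4.559 × 10^-3 mol
mass of KCl = 3.423 × 10^-3 × 74.55 = 0.2552 g
% KCl = 0.2552 / 0.7977 × 100 = 31.99 %

31.99 %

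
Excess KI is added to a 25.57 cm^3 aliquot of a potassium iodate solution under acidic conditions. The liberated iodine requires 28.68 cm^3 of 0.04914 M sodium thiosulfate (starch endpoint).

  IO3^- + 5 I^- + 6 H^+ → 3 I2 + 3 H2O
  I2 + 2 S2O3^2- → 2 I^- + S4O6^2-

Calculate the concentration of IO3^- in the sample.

0.009186 M

n(S2O3^2-) = 0.02868 × 0.04914 = 1.409 × 10^-3 mol
n(I2) = n(S2O3^2-)/2 = 7.047 × 10^-4 mol
From the 1:3 ratio, n(IO3^-) in the aliquot = 1/3 × 7.047 × 10^-4 = 2.349 × 10^-4 mol
[IO3^-] = 2.349 × 10^-4 / 0.02557 = 0.009186 mol/L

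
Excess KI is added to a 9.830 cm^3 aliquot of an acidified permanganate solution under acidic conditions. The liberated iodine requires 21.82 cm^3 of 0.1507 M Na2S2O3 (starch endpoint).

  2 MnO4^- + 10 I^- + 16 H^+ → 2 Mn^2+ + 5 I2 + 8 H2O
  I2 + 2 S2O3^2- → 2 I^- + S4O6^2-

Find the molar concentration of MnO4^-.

0.06690 M

n(S2O3^2-) = 0.02182 × 0.1507 = 3.288 × 10^-3 mol
n(I2) = n(S2O3^2-)/2 = 1.644 × 10^-3 mol
From the 2:5 ratio, n(MnO4^-) in the aliquot = 2/5 × 1.644 × 10^-3 = 6.577 × 10^-4 mol
[MnO4^-] = 6.577 × 10^-4 / 0.009830 = 0.06690 mol/L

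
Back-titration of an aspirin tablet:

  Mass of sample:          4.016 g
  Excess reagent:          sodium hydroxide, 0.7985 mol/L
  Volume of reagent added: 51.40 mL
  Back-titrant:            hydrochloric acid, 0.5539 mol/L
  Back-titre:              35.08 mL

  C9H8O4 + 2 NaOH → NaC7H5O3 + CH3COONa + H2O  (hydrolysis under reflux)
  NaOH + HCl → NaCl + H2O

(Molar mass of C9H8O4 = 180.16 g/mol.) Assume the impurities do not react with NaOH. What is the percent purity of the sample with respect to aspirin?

48.48 %

n(NaOH) added = 0.05140 × 0.7985 = 0.04104 mol
n(HCl) used in back-titration = 0.03508 × 0.5539 = 0.01943 mol
n(NaOH) left over = 0.01943 mol (1:1 ratio)
n(NaOH) consumed by analyte = 0.04104 − 0.01943 = 0.02161 mol
From the 1:2 ratio, n(C9H8O4) = 1/2 × 0.02161 = 0.01081 mol
mass of C9H8O4 = 0.01081 × 180.16 = 1.947 g
% C9H8O4 = 1.947 / 4.016 × 100 = 48.48 %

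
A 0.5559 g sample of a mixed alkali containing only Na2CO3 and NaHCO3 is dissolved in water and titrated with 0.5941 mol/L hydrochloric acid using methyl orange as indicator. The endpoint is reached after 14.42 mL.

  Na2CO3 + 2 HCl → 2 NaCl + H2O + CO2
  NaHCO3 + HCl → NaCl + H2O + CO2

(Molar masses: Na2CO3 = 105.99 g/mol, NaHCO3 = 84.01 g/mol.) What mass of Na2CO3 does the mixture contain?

0.2799 g

n(HCl) = 0.01442 × 0.5941 = 8.567 × 10^-3 mol
Let x = n(Na2CO3), y = n(NaHCO3).
Titrant: 2x + 1y = 8.567 × 10^-3;  mass: 105.99x + 84.01y = 0.5559
Solving, x = 2.641 × 10^-3 mol, y = 3.285 × 10^-3 mol
mass of Na2CO3 = 2.641 × 10^-3 × 105.99 = 0.2799 g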